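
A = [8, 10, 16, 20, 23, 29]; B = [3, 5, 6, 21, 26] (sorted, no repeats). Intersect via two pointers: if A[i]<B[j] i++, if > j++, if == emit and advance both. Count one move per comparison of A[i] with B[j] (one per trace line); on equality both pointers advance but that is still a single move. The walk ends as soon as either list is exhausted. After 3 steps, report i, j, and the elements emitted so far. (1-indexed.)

i=1, j=4, emitted=[]

i=1 j=1: 8>3, j++
i=1 j=2: 8>5, j++
i=1 j=3: 8>6, j++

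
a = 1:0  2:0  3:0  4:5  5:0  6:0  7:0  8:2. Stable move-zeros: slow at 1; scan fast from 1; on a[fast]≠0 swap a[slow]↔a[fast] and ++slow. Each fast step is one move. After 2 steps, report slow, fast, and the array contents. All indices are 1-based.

(s=1,f=1) a[fast]=0 → fast++
(s=1,f=2) a[fast]=0 → fast++

slow=1, fast=3, a=[0, 0, 0, 5, 0, 0, 0, 2]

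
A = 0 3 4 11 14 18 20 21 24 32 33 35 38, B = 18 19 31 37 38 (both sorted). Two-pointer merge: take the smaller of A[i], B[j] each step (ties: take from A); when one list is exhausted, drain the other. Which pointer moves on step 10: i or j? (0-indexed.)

i

i=0 j=0: A[i]=0<=B[j]=18 take 0, i++
i=1 j=0: A[i]=3<=B[j]=18 take 3, i++
i=2 j=0: A[i]=4<=B[j]=18 take 4, i++
i=3 j=0: A[i]=11<=B[j]=18 take 11, i++
i=4 j=0: A[i]=14<=B[j]=18 take 14, i++
i=5 j=0: A[i]=18<=B[j]=18 take 18, i++
i=6 j=0: A[i]=20>B[j]=18 take 18, j++
i=6 j=1: A[i]=20>B[j]=19 take 19, j++
i=6 j=2: A[i]=20<=B[j]=31 take 20, i++
i=7 j=2: A[i]=21<=B[j]=31 take 21, i++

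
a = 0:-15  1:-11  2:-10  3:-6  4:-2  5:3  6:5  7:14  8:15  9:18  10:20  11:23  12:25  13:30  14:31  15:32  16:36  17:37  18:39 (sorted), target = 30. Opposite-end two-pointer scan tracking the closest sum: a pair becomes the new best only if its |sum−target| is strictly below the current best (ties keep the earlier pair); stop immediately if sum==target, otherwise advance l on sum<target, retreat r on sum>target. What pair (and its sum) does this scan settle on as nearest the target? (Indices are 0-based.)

pair (-6, 36) with sum 30 (|Δ|=0)

[0,18] -15+39=24 d=6 * → l++
[1,18] -11+39=28 d=2 * → l++
[2,18] -10+39=29 d=1 * → l++
[3,18] -6+39=33 d=3 → r--
[3,17] -6+37=31 d=1 → r--
[3,16] -6+36=30 d=0 * → stop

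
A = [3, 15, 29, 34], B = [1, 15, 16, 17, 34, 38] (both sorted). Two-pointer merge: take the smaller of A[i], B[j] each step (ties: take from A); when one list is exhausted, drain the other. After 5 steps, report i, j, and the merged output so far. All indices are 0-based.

i=2, j=3, merged so far=[1, 3, 15, 15, 16]

i=0 j=0: A[i]=3>B[j]=1 take 1, j++
i=0 j=1: A[i]=3<=B[j]=15 take 3, i++
i=1 j=1: A[i]=15<=B[j]=15 take 15, i++
i=2 j=1: A[i]=29>B[j]=15 take 15, j++
i=2 j=2: A[i]=29>B[j]=16 take 16, j++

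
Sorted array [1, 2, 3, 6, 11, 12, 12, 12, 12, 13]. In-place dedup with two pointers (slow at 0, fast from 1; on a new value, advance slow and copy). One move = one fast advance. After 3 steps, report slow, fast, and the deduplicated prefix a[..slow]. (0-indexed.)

slow=3, fast=4, prefix=[1, 2, 3, 6]

(s=0,f=1) a[fast]=2≠a[slow]=1 write a[1]=2 → slow++,fast++
(s=1,f=2) a[fast]=3≠a[slow]=2 write a[2]=3 → slow++,fast++
(s=2,f=3) a[fast]=6≠a[slow]=3 write a[3]=6 → slow++,fast++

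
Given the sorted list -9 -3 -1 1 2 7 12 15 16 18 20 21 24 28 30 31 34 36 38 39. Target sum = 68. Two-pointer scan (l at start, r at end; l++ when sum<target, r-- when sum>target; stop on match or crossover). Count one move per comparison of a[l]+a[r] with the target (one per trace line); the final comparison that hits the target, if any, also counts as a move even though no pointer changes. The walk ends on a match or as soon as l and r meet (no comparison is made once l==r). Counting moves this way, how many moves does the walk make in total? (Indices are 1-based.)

[1,20] -9+39=30 <68 → l++
[2,20] -3+39=36 <68 → l++
[3,20] -1+39=38 <68 → l++
[4,20] 1+39=40 <68 → l++
[5,20] 2+39=41 <68 → l++
[6,20] 7+39=46 <68 → l++
[7,20] 12+39=51 <68 → l++
[8,20] 15+39=54 <68 → l++
[9,20] 16+39=55 <68 → l++
[10,20] 18+39=57 <68 → l++
[11,20] 20+39=59 <68 → l++
[12,20] 21+39=60 <68 → l++
[13,20] 24+39=63 <68 → l++
[14,20] 28+39=67 <68 → l++
[15,20] 30+39=69 >68 → r--
[15,19] 30+38=68 → found

16 moves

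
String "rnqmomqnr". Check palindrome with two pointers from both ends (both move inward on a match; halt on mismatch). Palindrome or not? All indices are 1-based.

palindrome

l=1 r=9: 'r'=='r', l++,r--
l=2 r=8: 'n'=='n', l++,r--
l=3 r=7: 'q'=='q', l++,r--
l=4 r=6: 'm'=='m', l++,r--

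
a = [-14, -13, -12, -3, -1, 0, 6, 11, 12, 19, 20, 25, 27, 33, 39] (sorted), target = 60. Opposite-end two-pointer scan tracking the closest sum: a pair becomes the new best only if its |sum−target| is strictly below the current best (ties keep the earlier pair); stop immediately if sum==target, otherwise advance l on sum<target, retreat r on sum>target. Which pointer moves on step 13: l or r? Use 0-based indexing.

l

[0,14] -14+39=25 d=35 * → l++
[1,14] -13+39=26 d=34 * → l++
[2,14] -12+39=27 d=33 * → l++
[3,14] -3+39=36 d=24 * → l++
[4,14] -1+39=38 d=22 * → l++
[5,14] 0+39=39 d=21 * → l++
[6,14] 6+39=45 d=15 * → l++
[7,14] 11+39=50 d=10 * → l++
[8,14] 12+39=51 d=9 * → l++
[9,14] 19+39=58 d=2 * → l++
[10,14] 20+39=59 d=1 * → l++
[11,14] 25+39=64 d=4 → r--
[11,13] 25+33=58 d=2 → l++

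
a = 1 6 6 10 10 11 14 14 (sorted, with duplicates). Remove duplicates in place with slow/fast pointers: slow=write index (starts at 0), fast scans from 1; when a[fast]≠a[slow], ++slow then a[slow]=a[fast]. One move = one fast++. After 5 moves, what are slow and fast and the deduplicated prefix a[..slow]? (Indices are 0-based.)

(s=0,f=1) a[fast]=6≠a[slow]=1 write a[1]=6 → slow++,fast++
(s=1,f=2) a[fast]=6=a[slow] dup → fast++
(s=1,f=3) a[fast]=10≠a[slow]=6 write a[2]=10 → slow++,fast++
(s=2,f=4) a[fast]=10=a[slow] dup → fast++
(s=2,f=5) a[fast]=11≠a[slow]=10 write a[3]=11 → slow++,fast++

slow=3, fast=6, prefix=[1, 6, 10, 11]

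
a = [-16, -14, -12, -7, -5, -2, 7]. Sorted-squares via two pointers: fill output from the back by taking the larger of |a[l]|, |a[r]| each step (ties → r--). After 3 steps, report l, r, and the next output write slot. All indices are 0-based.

l=0 r=6: |-16|>|7| out[6]=256, l++
l=1 r=6: |-14|>|7| out[5]=196, l++
l=2 r=6: |-12|>|7| out[4]=144, l++

l=3, r=6, next write slot=3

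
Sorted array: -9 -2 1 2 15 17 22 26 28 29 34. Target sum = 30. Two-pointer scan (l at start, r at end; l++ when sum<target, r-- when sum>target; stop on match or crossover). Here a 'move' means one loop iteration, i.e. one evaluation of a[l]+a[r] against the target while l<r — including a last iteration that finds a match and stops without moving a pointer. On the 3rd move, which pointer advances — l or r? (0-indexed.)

l=0 r=10: -9+34=25 <30, l++
l=1 r=10: -2+34=32 >30, r--
l=1 r=9: -2+29=27 <30, l++

l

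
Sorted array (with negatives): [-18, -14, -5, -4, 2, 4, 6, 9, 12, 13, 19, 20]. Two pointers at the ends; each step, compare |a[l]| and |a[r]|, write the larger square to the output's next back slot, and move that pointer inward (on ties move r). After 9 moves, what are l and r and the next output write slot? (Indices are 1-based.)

l=1 r=12: |-18|<=|20| out[12]=400, r--
l=1 r=11: |-18|<=|19| out[11]=361, r--
l=1 r=10: |-18|>|13| out[10]=324, l++
l=2 r=10: |-14|>|13| out[9]=196, l++
l=3 r=10: |-5|<=|13| out[8]=169, r--
l=3 r=9: |-5|<=|12| out[7]=144, r--
l=3 r=8: |-5|<=|9| out[6]=81, r--
l=3 r=7: |-5|<=|6| out[5]=36, r--
l=3 r=6: |-5|>|4| out[4]=25, l++

l=4, r=6, next write slot=3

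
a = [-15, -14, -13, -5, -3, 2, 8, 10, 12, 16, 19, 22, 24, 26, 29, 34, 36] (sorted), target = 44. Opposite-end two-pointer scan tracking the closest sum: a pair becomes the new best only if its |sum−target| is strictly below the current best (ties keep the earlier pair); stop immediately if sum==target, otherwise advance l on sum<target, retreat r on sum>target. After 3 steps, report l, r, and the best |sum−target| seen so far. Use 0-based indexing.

l=0 r=16: -15+36=21 d=23 *, l++
l=1 r=16: -14+36=22 d=22 *, l++
l=2 r=16: -13+36=23 d=21 *, l++

l=3, r=16, best |Δ|=21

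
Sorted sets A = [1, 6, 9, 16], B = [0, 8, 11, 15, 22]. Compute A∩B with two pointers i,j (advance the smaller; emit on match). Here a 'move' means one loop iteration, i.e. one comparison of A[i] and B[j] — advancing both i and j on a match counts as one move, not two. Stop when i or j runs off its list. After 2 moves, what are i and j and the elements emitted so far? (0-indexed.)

[i=0,j=0] 1>0 → j++
[i=0,j=1] 1<8 → i++

i=1, j=1, emitted=[]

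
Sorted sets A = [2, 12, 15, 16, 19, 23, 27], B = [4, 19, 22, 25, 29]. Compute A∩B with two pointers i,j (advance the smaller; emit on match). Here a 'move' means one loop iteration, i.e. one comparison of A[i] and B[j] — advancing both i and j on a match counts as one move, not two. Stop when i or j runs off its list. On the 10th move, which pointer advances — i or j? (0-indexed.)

i

[i=0,j=0] 2<4 → i++
[i=1,j=0] 12>4 → j++
[i=1,j=1] 12<19 → i++
[i=2,j=1] 15<19 → i++
[i=3,j=1] 16<19 → i++
[i=4,j=1] 19==19 emit → i++,j++
[i=5,j=2] 23>22 → j++
[i=5,j=3] 23<25 → i++
[i=6,j=3] 27>25 → j++
[i=6,j=4] 27<29 → i++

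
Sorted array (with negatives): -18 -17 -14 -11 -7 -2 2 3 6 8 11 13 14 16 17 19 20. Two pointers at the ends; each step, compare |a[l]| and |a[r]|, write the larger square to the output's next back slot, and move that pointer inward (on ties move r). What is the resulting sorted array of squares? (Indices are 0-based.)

l=0 r=16: |-18|<=|20| out[16]=400, r--
l=0 r=15: |-18|<=|19| out[15]=361, r--
l=0 r=14: |-18|>|17| out[14]=324, l++
l=1 r=14: |-17|<=|17| out[13]=289, r--
l=1 r=13: |-17|>|16| out[12]=289, l++
l=2 r=13: |-14|<=|16| out[11]=256, r--
l=2 r=12: |-14|<=|14| out[10]=196, r--
l=2 r=11: |-14|>|13| out[9]=196, l++
l=3 r=11: |-11|<=|13| out[8]=169, r--
l=3 r=10: |-11|<=|11| out[7]=121, r--
l=3 r=9: |-11|>|8| out[6]=121, l++
l=4 r=9: |-7|<=|8| out[5]=64, r--
l=4 r=8: |-7|>|6| out[4]=49, l++
l=5 r=8: |-2|<=|6| out[3]=36, r--
l=5 r=7: |-2|<=|3| out[2]=9, r--
l=5 r=6: |-2|<=|2| out[1]=4, r--
l=5 r=5: |-2|<=|-2| out[0]=4, r--

[4, 4, 9, 36, 49, 64, 121, 121, 169, 196, 196, 256, 289, 289, 324, 361, 400]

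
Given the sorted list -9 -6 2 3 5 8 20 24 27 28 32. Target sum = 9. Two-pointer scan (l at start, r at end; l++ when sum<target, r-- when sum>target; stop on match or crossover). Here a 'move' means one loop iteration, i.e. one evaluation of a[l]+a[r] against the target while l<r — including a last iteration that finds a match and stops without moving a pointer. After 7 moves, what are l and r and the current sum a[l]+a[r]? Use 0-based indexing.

[0,10] -9+32=23 >9 → r--
[0,9] -9+28=19 >9 → r--
[0,8] -9+27=18 >9 → r--
[0,7] -9+24=15 >9 → r--
[0,6] -9+20=11 >9 → r--
[0,5] -9+8=-1 <9 → l++
[1,5] -6+8=2 <9 → l++

l=2, r=5, sum=10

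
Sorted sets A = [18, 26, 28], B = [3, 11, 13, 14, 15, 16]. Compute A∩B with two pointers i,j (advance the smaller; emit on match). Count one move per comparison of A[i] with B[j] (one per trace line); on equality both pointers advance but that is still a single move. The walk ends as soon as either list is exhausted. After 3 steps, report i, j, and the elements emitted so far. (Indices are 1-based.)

i=1, j=4, emitted=[]

[i=1,j=1] 18>3 → j++
[i=1,j=2] 18>11 → j++
[i=1,j=3] 18>13 → j++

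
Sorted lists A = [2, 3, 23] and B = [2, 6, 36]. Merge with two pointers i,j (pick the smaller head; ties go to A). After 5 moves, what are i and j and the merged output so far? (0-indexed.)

[i=0,j=0] A[i]=2<=B[j]=2 take 2 → i++
[i=1,j=0] A[i]=3>B[j]=2 take 2 → j++
[i=1,j=1] A[i]=3<=B[j]=6 take 3 → i++
[i=2,j=1] A[i]=23>B[j]=6 take 6 → j++
[i=2,j=2] A[i]=23<=B[j]=36 take 23 → i++

i=3, j=2, merged so far=[2, 2, 3, 6, 23]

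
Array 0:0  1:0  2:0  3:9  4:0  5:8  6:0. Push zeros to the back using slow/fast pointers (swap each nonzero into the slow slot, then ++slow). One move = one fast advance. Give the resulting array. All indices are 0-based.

[9, 8, 0, 0, 0, 0, 0]

(s=0,f=0) a[fast]=0 → fast++
(s=0,f=1) a[fast]=0 → fast++
(s=0,f=2) a[fast]=0 → fast++
(s=0,f=3) a[fast]=9≠0 swap→a[0]=9 → slow++,fast++
(s=1,f=4) a[fast]=0 → fast++
(s=1,f=5) a[fast]=8≠0 swap→a[1]=8 → slow++,fast++
(s=2,f=6) a[fast]=0 → fast++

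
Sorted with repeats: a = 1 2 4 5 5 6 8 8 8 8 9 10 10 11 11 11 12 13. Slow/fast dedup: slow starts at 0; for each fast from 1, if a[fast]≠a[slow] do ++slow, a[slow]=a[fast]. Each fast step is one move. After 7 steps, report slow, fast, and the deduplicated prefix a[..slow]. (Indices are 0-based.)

slow=5, fast=8, prefix=[1, 2, 4, 5, 6, 8]

slow=0 fast=1: a[fast]=2≠a[slow]=1 write a[1]=2, slow++,fast++
slow=1 fast=2: a[fast]=4≠a[slow]=2 write a[2]=4, slow++,fast++
slow=2 fast=3: a[fast]=5≠a[slow]=4 write a[3]=5, slow++,fast++
slow=3 fast=4: a[fast]=5=a[slow] dup, fast++
slow=3 fast=5: a[fast]=6≠a[slow]=5 write a[4]=6, slow++,fast++
slow=4 fast=6: a[fast]=8≠a[slow]=6 write a[5]=8, slow++,fast++
slow=5 fast=7: a[fast]=8=a[slow] dup, fast++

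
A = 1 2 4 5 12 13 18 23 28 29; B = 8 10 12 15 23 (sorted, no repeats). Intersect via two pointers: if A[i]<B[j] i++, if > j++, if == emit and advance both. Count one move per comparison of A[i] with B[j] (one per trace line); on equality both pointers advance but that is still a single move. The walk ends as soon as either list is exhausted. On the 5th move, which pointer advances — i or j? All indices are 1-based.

j

[i=1,j=1] 1<8 → i++
[i=2,j=1] 2<8 → i++
[i=3,j=1] 4<8 → i++
[i=4,j=1] 5<8 → i++
[i=5,j=1] 12>8 → j++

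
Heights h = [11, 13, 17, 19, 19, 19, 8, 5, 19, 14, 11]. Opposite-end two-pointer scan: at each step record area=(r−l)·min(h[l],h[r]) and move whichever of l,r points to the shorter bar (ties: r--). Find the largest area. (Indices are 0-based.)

[0,10] min(11,11)*10=110 best=110 * → r--
[0,9] min(11,14)*9=99 best=110 → l++
[1,9] min(13,14)*8=104 best=110 → l++
[2,9] min(17,14)*7=98 best=110 → r--
[2,8] min(17,19)*6=102 best=110 → l++
[3,8] min(19,19)*5=95 best=110 → r--
[3,7] min(19,5)*4=20 best=110 → r--
[3,6] min(19,8)*3=24 best=110 → r--
[3,5] min(19,19)*2=38 best=110 → r--
[3,4] min(19,19)*1=19 best=110 → r--

max area = 110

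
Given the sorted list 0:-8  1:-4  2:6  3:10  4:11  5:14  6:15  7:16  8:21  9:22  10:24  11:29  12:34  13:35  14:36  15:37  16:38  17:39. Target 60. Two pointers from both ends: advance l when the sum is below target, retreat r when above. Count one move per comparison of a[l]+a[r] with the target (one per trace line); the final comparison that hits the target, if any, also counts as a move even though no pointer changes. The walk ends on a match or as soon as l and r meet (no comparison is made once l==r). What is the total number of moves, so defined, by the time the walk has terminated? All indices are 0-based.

9 moves

l=0 r=17: -8+39=31 <60, l++
l=1 r=17: -4+39=35 <60, l++
l=2 r=17: 6+39=45 <60, l++
l=3 r=17: 10+39=49 <60, l++
l=4 r=17: 11+39=50 <60, l++
l=5 r=17: 14+39=53 <60, l++
l=6 r=17: 15+39=54 <60, l++
l=7 r=17: 16+39=55 <60, l++
l=8 r=17: 21+39=60, found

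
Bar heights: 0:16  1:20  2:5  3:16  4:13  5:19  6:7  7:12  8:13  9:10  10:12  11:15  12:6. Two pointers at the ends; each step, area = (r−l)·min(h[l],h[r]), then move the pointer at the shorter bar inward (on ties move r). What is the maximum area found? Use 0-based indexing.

max area = 165

l=0 r=12: min(16,6)*12=72 best=72 *, r--
l=0 r=11: min(16,15)*11=165 best=165 *, r--
l=0 r=10: min(16,12)*10=120 best=165, r--
l=0 r=9: min(16,10)*9=90 best=165, r--
l=0 r=8: min(16,13)*8=104 best=165, r--
l=0 r=7: min(16,12)*7=84 best=165, r--
l=0 r=6: min(16,7)*6=42 best=165, r--
l=0 r=5: min(16,19)*5=80 best=165, l++
l=1 r=5: min(20,19)*4=76 best=165, r--
l=1 r=4: min(20,13)*3=39 best=165, r--
l=1 r=3: min(20,16)*2=32 best=165, r--
l=1 r=2: min(20,5)*1=5 best=165, r--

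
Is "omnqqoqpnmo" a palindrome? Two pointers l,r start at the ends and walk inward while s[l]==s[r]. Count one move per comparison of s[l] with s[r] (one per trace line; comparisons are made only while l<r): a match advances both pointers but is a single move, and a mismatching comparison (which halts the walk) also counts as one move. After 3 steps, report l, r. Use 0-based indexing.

l=3, r=7

[0,10] 'o'=='o' → l++,r--
[1,9] 'm'=='m' → l++,r--
[2,8] 'n'=='n' → l++,r--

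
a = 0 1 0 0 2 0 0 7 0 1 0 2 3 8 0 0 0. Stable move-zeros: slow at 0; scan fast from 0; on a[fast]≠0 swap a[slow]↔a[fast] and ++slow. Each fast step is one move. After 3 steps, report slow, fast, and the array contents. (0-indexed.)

slow=1, fast=3, a=[1, 0, 0, 0, 2, 0, 0, 7, 0, 1, 0, 2, 3, 8, 0, 0, 0]

(s=0,f=0) a[fast]=0 → fast++
(s=0,f=1) a[fast]=1≠0 swap→a[0]=1 → slow++,fast++
(s=1,f=2) a[fast]=0 → fast++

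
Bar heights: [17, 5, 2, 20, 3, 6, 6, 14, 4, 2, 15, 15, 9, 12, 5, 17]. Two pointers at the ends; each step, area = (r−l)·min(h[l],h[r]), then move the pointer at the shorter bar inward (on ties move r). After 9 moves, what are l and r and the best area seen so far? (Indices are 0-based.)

l=0 r=15: min(17,17)*15=255 best=255 *, r--
l=0 r=14: min(17,5)*14=70 best=255, r--
l=0 r=13: min(17,12)*13=156 best=255, r--
l=0 r=12: min(17,9)*12=108 best=255, r--
l=0 r=11: min(17,15)*11=165 best=255, r--
l=0 r=10: min(17,15)*10=150 best=255, r--
l=0 r=9: min(17,2)*9=18 best=255, r--
l=0 r=8: min(17,4)*8=32 best=255, r--
l=0 r=7: min(17,14)*7=98 best=255, r--

l=0, r=6, best area=255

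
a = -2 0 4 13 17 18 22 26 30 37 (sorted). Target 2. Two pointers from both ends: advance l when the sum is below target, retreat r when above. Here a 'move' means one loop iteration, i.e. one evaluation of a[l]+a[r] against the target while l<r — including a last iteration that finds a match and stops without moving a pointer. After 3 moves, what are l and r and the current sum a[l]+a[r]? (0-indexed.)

[0,9] -2+37=35 >2 → r--
[0,8] -2+30=28 >2 → r--
[0,7] -2+26=24 >2 → r--

l=0, r=6, sum=20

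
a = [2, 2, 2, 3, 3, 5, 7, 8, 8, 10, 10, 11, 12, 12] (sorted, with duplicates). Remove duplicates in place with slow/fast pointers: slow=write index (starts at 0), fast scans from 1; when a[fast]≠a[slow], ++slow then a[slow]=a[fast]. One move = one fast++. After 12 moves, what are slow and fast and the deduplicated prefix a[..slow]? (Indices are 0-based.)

(s=0,f=1) a[fast]=2=a[slow] dup → fast++
(s=0,f=2) a[fast]=2=a[slow] dup → fast++
(s=0,f=3) a[fast]=3≠a[slow]=2 write a[1]=3 → slow++,fast++
(s=1,f=4) a[fast]=3=a[slow] dup → fast++
(s=1,f=5) a[fast]=5≠a[slow]=3 write a[2]=5 → slow++,fast++
(s=2,f=6) a[fast]=7≠a[slow]=5 write a[3]=7 → slow++,fast++
(s=3,f=7) a[fast]=8≠a[slow]=7 write a[4]=8 → slow++,fast++
(s=4,f=8) a[fast]=8=a[slow] dup → fast++
(s=4,f=9) a[fast]=10≠a[slow]=8 write a[5]=10 → slow++,fast++
(s=5,f=10) a[fast]=10=a[slow] dup → fast++
(s=5,f=11) a[fast]=11≠a[slow]=10 write a[6]=11 → slow++,fast++
(s=6,f=12) a[fast]=12≠a[slow]=11 write a[7]=12 → slow++,fast++

slow=7, fast=13, prefix=[2, 3, 5, 7, 8, 10, 11, 12]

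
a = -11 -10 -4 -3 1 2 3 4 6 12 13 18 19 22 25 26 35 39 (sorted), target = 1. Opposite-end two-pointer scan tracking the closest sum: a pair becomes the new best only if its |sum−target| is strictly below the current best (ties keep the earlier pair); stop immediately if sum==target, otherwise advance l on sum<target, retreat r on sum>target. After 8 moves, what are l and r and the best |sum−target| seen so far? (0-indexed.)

[0,17] -11+39=28 d=27 * → r--
[0,16] -11+35=24 d=23 * → r--
[0,15] -11+26=15 d=14 * → r--
[0,14] -11+25=14 d=13 * → r--
[0,13] -11+22=11 d=10 * → r--
[0,12] -11+19=8 d=7 * → r--
[0,11] -11+18=7 d=6 * → r--
[0,10] -11+13=2 d=1 * → r--

l=0, r=9, best |Δ|=1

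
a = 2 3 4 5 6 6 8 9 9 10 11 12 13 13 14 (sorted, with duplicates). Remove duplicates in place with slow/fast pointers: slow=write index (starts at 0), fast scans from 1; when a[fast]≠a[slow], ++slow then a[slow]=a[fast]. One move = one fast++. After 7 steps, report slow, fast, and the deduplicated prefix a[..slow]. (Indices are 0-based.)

(s=0,f=1) a[fast]=3≠a[slow]=2 write a[1]=3 → slow++,fast++
(s=1,f=2) a[fast]=4≠a[slow]=3 write a[2]=4 → slow++,fast++
(s=2,f=3) a[fast]=5≠a[slow]=4 write a[3]=5 → slow++,fast++
(s=3,f=4) a[fast]=6≠a[slow]=5 write a[4]=6 → slow++,fast++
(s=4,f=5) a[fast]=6=a[slow] dup → fast++
(s=4,f=6) a[fast]=8≠a[slow]=6 write a[5]=8 → slow++,fast++
(s=5,f=7) a[fast]=9≠a[slow]=8 write a[6]=9 → slow++,fast++

slow=6, fast=8, prefix=[2, 3, 4, 5, 6, 8, 9]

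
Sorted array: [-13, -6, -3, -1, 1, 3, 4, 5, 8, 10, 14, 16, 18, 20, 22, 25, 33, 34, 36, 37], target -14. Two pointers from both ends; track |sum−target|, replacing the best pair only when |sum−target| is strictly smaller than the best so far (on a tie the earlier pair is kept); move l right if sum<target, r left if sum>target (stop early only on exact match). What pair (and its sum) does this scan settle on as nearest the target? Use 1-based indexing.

[1,20] -13+37=24 d=38 * → r--
[1,19] -13+36=23 d=37 * → r--
[1,18] -13+34=21 d=35 * → r--
[1,17] -13+33=20 d=34 * → r--
[1,16] -13+25=12 d=26 * → r--
[1,15] -13+22=9 d=23 * → r--
[1,14] -13+20=7 d=21 * → r--
[1,13] -13+18=5 d=19 * → r--
[1,12] -13+16=3 d=17 * → r--
[1,11] -13+14=1 d=15 * → r--
[1,10] -13+10=-3 d=11 * → r--
[1,9] -13+8=-5 d=9 * → r--
[1,8] -13+5=-8 d=6 * → r--
[1,7] -13+4=-9 d=5 * → r--
[1,6] -13+3=-10 d=4 * → r--
[1,5] -13+1=-12 d=2 * → r--
[1,4] -13+-1=-14 d=0 * → stop

pair (-13, -1) with sum -14 (|Δ|=0)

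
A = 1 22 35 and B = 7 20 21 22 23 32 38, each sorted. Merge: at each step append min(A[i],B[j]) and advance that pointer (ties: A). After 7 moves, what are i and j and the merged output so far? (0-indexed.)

i=0 j=0: A[i]=1<=B[j]=7 take 1, i++
i=1 j=0: A[i]=22>B[j]=7 take 7, j++
i=1 j=1: A[i]=22>B[j]=20 take 20, j++
i=1 j=2: A[i]=22>B[j]=21 take 21, j++
i=1 j=3: A[i]=22<=B[j]=22 take 22, i++
i=2 j=3: A[i]=35>B[j]=22 take 22, j++
i=2 j=4: A[i]=35>B[j]=23 take 23, j++

i=2, j=5, merged so far=[1, 7, 20, 21, 22, 22, 23]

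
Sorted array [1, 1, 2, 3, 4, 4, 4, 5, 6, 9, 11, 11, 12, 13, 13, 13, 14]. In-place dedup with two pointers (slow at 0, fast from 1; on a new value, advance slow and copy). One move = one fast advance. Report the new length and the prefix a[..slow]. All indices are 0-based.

length 11; prefix = [1, 2, 3, 4, 5, 6, 9, 11, 12, 13, 14]

slow=0 fast=1: a[fast]=1=a[slow] dup, fast++
slow=0 fast=2: a[fast]=2≠a[slow]=1 write a[1]=2, slow++,fast++
slow=1 fast=3: a[fast]=3≠a[slow]=2 write a[2]=3, slow++,fast++
slow=2 fast=4: a[fast]=4≠a[slow]=3 write a[3]=4, slow++,fast++
slow=3 fast=5: a[fast]=4=a[slow] dup, fast++
slow=3 fast=6: a[fast]=4=a[slow] dup, fast++
slow=3 fast=7: a[fast]=5≠a[slow]=4 write a[4]=5, slow++,fast++
slow=4 fast=8: a[fast]=6≠a[slow]=5 write a[5]=6, slow++,fast++
slow=5 fast=9: a[fast]=9≠a[slow]=6 write a[6]=9, slow++,fast++
slow=6 fast=10: a[fast]=11≠a[slow]=9 write a[7]=11, slow++,fast++
slow=7 fast=11: a[fast]=11=a[slow] dup, fast++
slow=7 fast=12: a[fast]=12≠a[slow]=11 write a[8]=12, slow++,fast++
slow=8 fast=13: a[fast]=13≠a[slow]=12 write a[9]=13, slow++,fast++
slow=9 fast=14: a[fast]=13=a[slow] dup, fast++
slow=9 fast=15: a[fast]=13=a[slow] dup, fast++
slow=9 fast=16: a[fast]=14≠a[slow]=13 write a[10]=14, slow++,fast++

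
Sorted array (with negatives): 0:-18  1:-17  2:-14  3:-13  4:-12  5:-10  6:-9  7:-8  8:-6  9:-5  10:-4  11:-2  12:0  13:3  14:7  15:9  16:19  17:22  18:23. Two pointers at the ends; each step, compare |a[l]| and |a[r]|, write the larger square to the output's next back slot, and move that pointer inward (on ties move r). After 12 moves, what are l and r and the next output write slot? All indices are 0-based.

l=0 r=18: |-18|<=|23| out[18]=529, r--
l=0 r=17: |-18|<=|22| out[17]=484, r--
l=0 r=16: |-18|<=|19| out[16]=361, r--
l=0 r=15: |-18|>|9| out[15]=324, l++
l=1 r=15: |-17|>|9| out[14]=289, l++
l=2 r=15: |-14|>|9| out[13]=196, l++
l=3 r=15: |-13|>|9| out[12]=169, l++
l=4 r=15: |-12|>|9| out[11]=144, l++
l=5 r=15: |-10|>|9| out[10]=100, l++
l=6 r=15: |-9|<=|9| out[9]=81, r--
l=6 r=14: |-9|>|7| out[8]=81, l++
l=7 r=14: |-8|>|7| out[7]=64, l++

l=8, r=14, next write slot=6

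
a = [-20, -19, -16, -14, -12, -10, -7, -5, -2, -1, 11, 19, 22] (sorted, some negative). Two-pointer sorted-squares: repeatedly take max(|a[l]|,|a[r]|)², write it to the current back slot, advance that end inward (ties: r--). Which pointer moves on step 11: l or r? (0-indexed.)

l

[0,12] |-20|<=|22| out[12]=484 → r--
[0,11] |-20|>|19| out[11]=400 → l++
[1,11] |-19|<=|19| out[10]=361 → r--
[1,10] |-19|>|11| out[9]=361 → l++
[2,10] |-16|>|11| out[8]=256 → l++
[3,10] |-14|>|11| out[7]=196 → l++
[4,10] |-12|>|11| out[6]=144 → l++
[5,10] |-10|<=|11| out[5]=121 → r--
[5,9] |-10|>|-1| out[4]=100 → l++
[6,9] |-7|>|-1| out[3]=49 → l++
[7,9] |-5|>|-1| out[2]=25 → l++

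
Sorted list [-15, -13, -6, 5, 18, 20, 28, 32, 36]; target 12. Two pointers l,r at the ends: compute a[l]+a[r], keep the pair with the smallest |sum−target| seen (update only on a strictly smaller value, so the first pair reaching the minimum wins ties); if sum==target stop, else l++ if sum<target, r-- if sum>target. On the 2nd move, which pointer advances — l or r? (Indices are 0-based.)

l=0 r=8: -15+36=21 d=9 *, r--
l=0 r=7: -15+32=17 d=5 *, r--

r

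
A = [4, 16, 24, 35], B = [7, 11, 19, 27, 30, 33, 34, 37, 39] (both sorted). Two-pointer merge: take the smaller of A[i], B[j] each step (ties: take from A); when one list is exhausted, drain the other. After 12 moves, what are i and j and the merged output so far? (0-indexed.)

[i=0,j=0] A[i]=4<=B[j]=7 take 4 → i++
[i=1,j=0] A[i]=16>B[j]=7 take 7 → j++
[i=1,j=1] A[i]=16>B[j]=11 take 11 → j++
[i=1,j=2] A[i]=16<=B[j]=19 take 16 → i++
[i=2,j=2] A[i]=24>B[j]=19 take 19 → j++
[i=2,j=3] A[i]=24<=B[j]=27 take 24 → i++
[i=3,j=3] A[i]=35>B[j]=27 take 27 → j++
[i=3,j=4] A[i]=35>B[j]=30 take 30 → j++
[i=3,j=5] A[i]=35>B[j]=33 take 33 → j++
[i=3,j=6] A[i]=35>B[j]=34 take 34 → j++
[i=3,j=7] A[i]=35<=B[j]=37 take 35 → i++
[i=4,j=7] A done, take B[j]=37 → j++

i=4, j=8, merged so far=[4, 7, 11, 16, 19, 24, 27, 30, 33, 34, 35, 37]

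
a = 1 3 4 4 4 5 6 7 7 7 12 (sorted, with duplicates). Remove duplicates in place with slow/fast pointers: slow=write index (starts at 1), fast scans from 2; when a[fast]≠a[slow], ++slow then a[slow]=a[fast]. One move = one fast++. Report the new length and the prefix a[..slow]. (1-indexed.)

length 7; prefix = [1, 3, 4, 5, 6, 7, 12]

slow=1 fast=2: a[fast]=3≠a[slow]=1 write a[2]=3, slow++,fast++
slow=2 fast=3: a[fast]=4≠a[slow]=3 write a[3]=4, slow++,fast++
slow=3 fast=4: a[fast]=4=a[slow] dup, fast++
slow=3 fast=5: a[fast]=4=a[slow] dup, fast++
slow=3 fast=6: a[fast]=5≠a[slow]=4 write a[4]=5, slow++,fast++
slow=4 fast=7: a[fast]=6≠a[slow]=5 write a[5]=6, slow++,fast++
slow=5 fast=8: a[fast]=7≠a[slow]=6 write a[6]=7, slow++,fast++
slow=6 fast=9: a[fast]=7=a[slow] dup, fast++
slow=6 fast=10: a[fast]=7=a[slow] dup, fast++
slow=6 fast=11: a[fast]=12≠a[slow]=7 write a[7]=12, slow++,fast++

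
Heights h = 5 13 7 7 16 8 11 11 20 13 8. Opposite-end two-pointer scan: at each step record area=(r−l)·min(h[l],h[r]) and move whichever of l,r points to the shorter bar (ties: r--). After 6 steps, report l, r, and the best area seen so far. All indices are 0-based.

l=4, r=8, best area=104

[0,10] min(5,8)*10=50 best=50 * → l++
[1,10] min(13,8)*9=72 best=72 * → r--
[1,9] min(13,13)*8=104 best=104 * → r--
[1,8] min(13,20)*7=91 best=104 → l++
[2,8] min(7,20)*6=42 best=104 → l++
[3,8] min(7,20)*5=35 best=104 → l++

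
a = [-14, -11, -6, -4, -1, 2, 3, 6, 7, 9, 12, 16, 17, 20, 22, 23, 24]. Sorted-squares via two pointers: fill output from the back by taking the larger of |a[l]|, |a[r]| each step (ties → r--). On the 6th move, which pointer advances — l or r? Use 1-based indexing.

l=1 r=17: |-14|<=|24| out[17]=576, r--
l=1 r=16: |-14|<=|23| out[16]=529, r--
l=1 r=15: |-14|<=|22| out[15]=484, r--
l=1 r=14: |-14|<=|20| out[14]=400, r--
l=1 r=13: |-14|<=|17| out[13]=289, r--
l=1 r=12: |-14|<=|16| out[12]=256, r--

r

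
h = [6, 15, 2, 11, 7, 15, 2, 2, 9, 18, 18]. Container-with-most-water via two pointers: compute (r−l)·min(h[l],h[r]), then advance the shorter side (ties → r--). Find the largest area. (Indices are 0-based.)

max area = 135

[0,10] min(6,18)*10=60 best=60 * → l++
[1,10] min(15,18)*9=135 best=135 * → l++
[2,10] min(2,18)*8=16 best=135 → l++
[3,10] min(11,18)*7=77 best=135 → l++
[4,10] min(7,18)*6=42 best=135 → l++
[5,10] min(15,18)*5=75 best=135 → l++
[6,10] min(2,18)*4=8 best=135 → l++
[7,10] min(2,18)*3=6 best=135 → l++
[8,10] min(9,18)*2=18 best=135 → l++
[9,10] min(18,18)*1=18 best=135 → r--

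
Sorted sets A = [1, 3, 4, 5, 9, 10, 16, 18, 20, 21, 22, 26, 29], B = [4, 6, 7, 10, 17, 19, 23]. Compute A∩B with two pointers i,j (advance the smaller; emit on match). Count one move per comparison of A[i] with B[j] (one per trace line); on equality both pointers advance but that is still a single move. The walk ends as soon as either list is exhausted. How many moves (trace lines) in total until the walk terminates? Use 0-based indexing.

i=0 j=0: 1<4, i++
i=1 j=0: 3<4, i++
i=2 j=0: 4==4 emit, i++,j++
i=3 j=1: 5<6, i++
i=4 j=1: 9>6, j++
i=4 j=2: 9>7, j++
i=4 j=3: 9<10, i++
i=5 j=3: 10==10 emit, i++,j++
i=6 j=4: 16<17, i++
i=7 j=4: 18>17, j++
i=7 j=5: 18<19, i++
i=8 j=5: 20>19, j++
i=8 j=6: 20<23, i++
i=9 j=6: 21<23, i++
i=10 j=6: 22<23, i++
i=11 j=6: 26>23, j++

16 moves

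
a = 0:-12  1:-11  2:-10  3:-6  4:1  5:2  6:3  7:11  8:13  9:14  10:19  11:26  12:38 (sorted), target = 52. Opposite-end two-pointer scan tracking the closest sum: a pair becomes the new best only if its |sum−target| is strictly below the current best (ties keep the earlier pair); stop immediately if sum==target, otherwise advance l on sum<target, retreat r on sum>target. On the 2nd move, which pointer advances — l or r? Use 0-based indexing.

[0,12] -12+38=26 d=26 * → l++
[1,12] -11+38=27 d=25 * → l++

l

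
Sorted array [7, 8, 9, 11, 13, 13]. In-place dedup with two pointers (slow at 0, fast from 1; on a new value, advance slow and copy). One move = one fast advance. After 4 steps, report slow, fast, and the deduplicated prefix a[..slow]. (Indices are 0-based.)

(s=0,f=1) a[fast]=8≠a[slow]=7 write a[1]=8 → slow++,fast++
(s=1,f=2) a[fast]=9≠a[slow]=8 write a[2]=9 → slow++,fast++
(s=2,f=3) a[fast]=11≠a[slow]=9 write a[3]=11 → slow++,fast++
(s=3,f=4) a[fast]=13≠a[slow]=11 write a[4]=13 → slow++,fast++

slow=4, fast=5, prefix=[7, 8, 9, 11, 13]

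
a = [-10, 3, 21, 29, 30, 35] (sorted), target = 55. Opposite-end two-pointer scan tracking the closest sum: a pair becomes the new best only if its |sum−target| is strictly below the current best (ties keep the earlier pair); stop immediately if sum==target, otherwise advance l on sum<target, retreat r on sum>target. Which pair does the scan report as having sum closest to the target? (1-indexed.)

[1,6] -10+35=25 d=30 * → l++
[2,6] 3+35=38 d=17 * → l++
[3,6] 21+35=56 d=1 * → r--
[3,5] 21+30=51 d=4 → l++
[4,5] 29+30=59 d=4 → r--

pair (21, 35) with sum 56 (|Δ|=1)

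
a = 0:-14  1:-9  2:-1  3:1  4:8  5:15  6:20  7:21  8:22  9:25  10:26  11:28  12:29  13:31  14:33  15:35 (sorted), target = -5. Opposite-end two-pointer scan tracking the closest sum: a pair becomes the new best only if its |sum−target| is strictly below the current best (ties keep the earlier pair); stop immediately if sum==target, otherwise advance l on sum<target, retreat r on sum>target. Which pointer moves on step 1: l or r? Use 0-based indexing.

r

l=0 r=15: -14+35=21 d=26 *, r--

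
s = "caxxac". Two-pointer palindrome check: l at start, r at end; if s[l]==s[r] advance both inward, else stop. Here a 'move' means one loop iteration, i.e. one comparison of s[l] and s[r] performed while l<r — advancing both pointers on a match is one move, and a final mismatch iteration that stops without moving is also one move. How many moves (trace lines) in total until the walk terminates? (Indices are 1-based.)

[1,6] 'c'=='c' → l++,r--
[2,5] 'a'=='a' → l++,r--
[3,4] 'x'=='x' → l++,r--

3 moves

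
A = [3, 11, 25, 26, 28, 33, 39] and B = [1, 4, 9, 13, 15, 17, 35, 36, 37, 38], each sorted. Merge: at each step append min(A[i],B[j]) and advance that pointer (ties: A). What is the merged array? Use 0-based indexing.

i=0 j=0: A[i]=3>B[j]=1 take 1, j++
i=0 j=1: A[i]=3<=B[j]=4 take 3, i++
i=1 j=1: A[i]=11>B[j]=4 take 4, j++
i=1 j=2: A[i]=11>B[j]=9 take 9, j++
i=1 j=3: A[i]=11<=B[j]=13 take 11, i++
i=2 j=3: A[i]=25>B[j]=13 take 13, j++
i=2 j=4: A[i]=25>B[j]=15 take 15, j++
i=2 j=5: A[i]=25>B[j]=17 take 17, j++
i=2 j=6: A[i]=25<=B[j]=35 take 25, i++
i=3 j=6: A[i]=26<=B[j]=35 take 26, i++
i=4 j=6: A[i]=28<=B[j]=35 take 28, i++
i=5 j=6: A[i]=33<=B[j]=35 take 33, i++
i=6 j=6: A[i]=39>B[j]=35 take 35, j++
i=6 j=7: A[i]=39>B[j]=36 take 36, j++
i=6 j=8: A[i]=39>B[j]=37 take 37, j++
i=6 j=9: A[i]=39>B[j]=38 take 38, j++
i=6 j=10: B done, take A[i]=39, i++

[1, 3, 4, 9, 11, 13, 15, 17, 25, 26, 28, 33, 35, 36, 37, 38, 39]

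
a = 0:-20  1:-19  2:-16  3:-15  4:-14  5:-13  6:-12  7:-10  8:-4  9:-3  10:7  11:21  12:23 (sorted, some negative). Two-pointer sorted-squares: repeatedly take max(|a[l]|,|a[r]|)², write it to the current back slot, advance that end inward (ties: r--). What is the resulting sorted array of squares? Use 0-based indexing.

[0,12] |-20|<=|23| out[12]=529 → r--
[0,11] |-20|<=|21| out[11]=441 → r--
[0,10] |-20|>|7| out[10]=400 → l++
[1,10] |-19|>|7| out[9]=361 → l++
[2,10] |-16|>|7| out[8]=256 → l++
[3,10] |-15|>|7| out[7]=225 → l++
[4,10] |-14|>|7| out[6]=196 → l++
[5,10] |-13|>|7| out[5]=169 → l++
[6,10] |-12|>|7| out[4]=144 → l++
[7,10] |-10|>|7| out[3]=100 → l++
[8,10] |-4|<=|7| out[2]=49 → r--
[8,9] |-4|>|-3| out[1]=16 → l++
[9,9] |-3|<=|-3| out[0]=9 → r--

[9, 16, 49, 100, 144, 169, 196, 225, 256, 361, 400, 441, 529]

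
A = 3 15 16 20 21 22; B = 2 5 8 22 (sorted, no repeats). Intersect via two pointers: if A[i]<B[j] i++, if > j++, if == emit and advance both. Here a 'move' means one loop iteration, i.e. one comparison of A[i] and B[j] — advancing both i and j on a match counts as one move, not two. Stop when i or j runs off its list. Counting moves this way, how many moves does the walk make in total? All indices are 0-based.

9 moves

i=0 j=0: 3>2, j++
i=0 j=1: 3<5, i++
i=1 j=1: 15>5, j++
i=1 j=2: 15>8, j++
i=1 j=3: 15<22, i++
i=2 j=3: 16<22, i++
i=3 j=3: 20<22, i++
i=4 j=3: 21<22, i++
i=5 j=3: 22==22 emit, i++,j++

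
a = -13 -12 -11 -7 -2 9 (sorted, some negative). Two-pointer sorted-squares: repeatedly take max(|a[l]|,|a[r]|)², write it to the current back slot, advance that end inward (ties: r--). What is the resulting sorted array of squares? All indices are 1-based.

l=1 r=6: |-13|>|9| out[6]=169, l++
l=2 r=6: |-12|>|9| out[5]=144, l++
l=3 r=6: |-11|>|9| out[4]=121, l++
l=4 r=6: |-7|<=|9| out[3]=81, r--
l=4 r=5: |-7|>|-2| out[2]=49, l++
l=5 r=5: |-2|<=|-2| out[1]=4, r--

[4, 49, 81, 121, 144, 169]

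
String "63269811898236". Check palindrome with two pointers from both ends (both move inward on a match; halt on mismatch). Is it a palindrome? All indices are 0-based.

not a palindrome (mismatch at 3,10)

l=0 r=13: '6'=='6', l++,r--
l=1 r=12: '3'=='3', l++,r--
l=2 r=11: '2'=='2', l++,r--
l=3 r=10: '6'!='8', stop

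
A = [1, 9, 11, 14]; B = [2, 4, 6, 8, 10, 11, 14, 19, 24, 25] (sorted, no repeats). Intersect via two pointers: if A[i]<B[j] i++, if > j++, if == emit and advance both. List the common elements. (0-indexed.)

[i=0,j=0] 1<2 → i++
[i=1,j=0] 9>2 → j++
[i=1,j=1] 9>4 → j++
[i=1,j=2] 9>6 → j++
[i=1,j=3] 9>8 → j++
[i=1,j=4] 9<10 → i++
[i=2,j=4] 11>10 → j++
[i=2,j=5] 11==11 emit → i++,j++
[i=3,j=6] 14==14 emit → i++,j++

intersection = [11, 14]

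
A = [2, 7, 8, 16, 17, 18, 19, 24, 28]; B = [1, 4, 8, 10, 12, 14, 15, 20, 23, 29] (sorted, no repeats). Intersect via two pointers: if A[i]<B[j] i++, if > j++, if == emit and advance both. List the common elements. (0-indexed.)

intersection = [8]

[i=0,j=0] 2>1 → j++
[i=0,j=1] 2<4 → i++
[i=1,j=1] 7>4 → j++
[i=1,j=2] 7<8 → i++
[i=2,j=2] 8==8 emit → i++,j++
[i=3,j=3] 16>10 → j++
[i=3,j=4] 16>12 → j++
[i=3,j=5] 16>14 → j++
[i=3,j=6] 16>15 → j++
[i=3,j=7] 16<20 → i++
[i=4,j=7] 17<20 → i++
[i=5,j=7] 18<20 → i++
[i=6,j=7] 19<20 → i++
[i=7,j=7] 24>20 → j++
[i=7,j=8] 24>23 → j++
[i=7,j=9] 24<29 → i++
[i=8,j=9] 28<29 → i++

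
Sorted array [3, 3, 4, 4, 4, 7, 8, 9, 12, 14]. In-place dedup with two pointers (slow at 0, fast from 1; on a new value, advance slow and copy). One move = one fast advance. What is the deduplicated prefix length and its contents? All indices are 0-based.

(s=0,f=1) a[fast]=3=a[slow] dup → fast++
(s=0,f=2) a[fast]=4≠a[slow]=3 write a[1]=4 → slow++,fast++
(s=1,f=3) a[fast]=4=a[slow] dup → fast++
(s=1,f=4) a[fast]=4=a[slow] dup → fast++
(s=1,f=5) a[fast]=7≠a[slow]=4 write a[2]=7 → slow++,fast++
(s=2,f=6) a[fast]=8≠a[slow]=7 write a[3]=8 → slow++,fast++
(s=3,f=7) a[fast]=9≠a[slow]=8 write a[4]=9 → slow++,fast++
(s=4,f=8) a[fast]=12≠a[slow]=9 write a[5]=12 → slow++,fast++
(s=5,f=9) a[fast]=14≠a[slow]=12 write a[6]=14 → slow++,fast++

length 7; prefix = [3, 4, 7, 8, 9, 12, 14]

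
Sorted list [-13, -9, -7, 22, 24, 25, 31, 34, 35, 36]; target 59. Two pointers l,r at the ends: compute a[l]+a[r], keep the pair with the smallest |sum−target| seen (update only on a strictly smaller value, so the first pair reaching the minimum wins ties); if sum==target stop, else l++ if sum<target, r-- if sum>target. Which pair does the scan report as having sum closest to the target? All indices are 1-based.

[1,10] -13+36=23 d=36 * → l++
[2,10] -9+36=27 d=32 * → l++
[3,10] -7+36=29 d=30 * → l++
[4,10] 22+36=58 d=1 * → l++
[5,10] 24+36=60 d=1 → r--
[5,9] 24+35=59 d=0 * → stop

pair (24, 35) with sum 59 (|Δ|=0)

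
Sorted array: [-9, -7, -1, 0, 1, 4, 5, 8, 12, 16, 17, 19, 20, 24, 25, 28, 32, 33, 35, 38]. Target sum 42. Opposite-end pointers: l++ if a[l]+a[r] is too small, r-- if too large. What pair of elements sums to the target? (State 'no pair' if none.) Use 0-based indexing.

l=0 r=19: -9+38=29 <42, l++
l=1 r=19: -7+38=31 <42, l++
l=2 r=19: -1+38=37 <42, l++
l=3 r=19: 0+38=38 <42, l++
l=4 r=19: 1+38=39 <42, l++
l=5 r=19: 4+38=42, found

(4, 38)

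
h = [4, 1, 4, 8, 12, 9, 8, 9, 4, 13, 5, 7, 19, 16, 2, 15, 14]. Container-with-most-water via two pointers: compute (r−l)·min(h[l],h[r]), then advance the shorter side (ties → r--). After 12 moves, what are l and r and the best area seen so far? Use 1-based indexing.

l=13, r=17, best area=144

[1,17] min(4,14)*16=64 best=64 * → l++
[2,17] min(1,14)*15=15 best=64 → l++
[3,17] min(4,14)*14=56 best=64 → l++
[4,17] min(8,14)*13=104 best=104 * → l++
[5,17] min(12,14)*12=144 best=144 * → l++
[6,17] min(9,14)*11=99 best=144 → l++
[7,17] min(8,14)*10=80 best=144 → l++
[8,17] min(9,14)*9=81 best=144 → l++
[9,17] min(4,14)*8=32 best=144 → l++
[10,17] min(13,14)*7=91 best=144 → l++
[11,17] min(5,14)*6=30 best=144 → l++
[12,17] min(7,14)*5=35 best=144 → l++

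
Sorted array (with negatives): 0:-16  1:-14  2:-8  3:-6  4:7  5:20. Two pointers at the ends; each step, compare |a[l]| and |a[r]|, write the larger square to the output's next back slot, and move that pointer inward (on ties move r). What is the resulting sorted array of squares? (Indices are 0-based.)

[36, 49, 64, 196, 256, 400]

l=0 r=5: |-16|<=|20| out[5]=400, r--
l=0 r=4: |-16|>|7| out[4]=256, l++
l=1 r=4: |-14|>|7| out[3]=196, l++
l=2 r=4: |-8|>|7| out[2]=64, l++
l=3 r=4: |-6|<=|7| out[1]=49, r--
l=3 r=3: |-6|<=|-6| out[0]=36, r--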